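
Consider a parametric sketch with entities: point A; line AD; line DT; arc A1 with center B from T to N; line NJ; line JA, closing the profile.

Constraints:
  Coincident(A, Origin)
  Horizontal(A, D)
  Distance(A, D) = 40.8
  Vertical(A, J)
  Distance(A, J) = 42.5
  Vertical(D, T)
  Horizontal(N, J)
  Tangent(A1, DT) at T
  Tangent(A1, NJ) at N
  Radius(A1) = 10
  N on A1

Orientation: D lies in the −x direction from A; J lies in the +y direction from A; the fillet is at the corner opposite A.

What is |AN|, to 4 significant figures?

52.49

A is at the origin; A and D share the same y with |AD| = 40.8 and D on the −x side, so D = (-40.80, 0.000). AJ is vertical with |AJ| = 42.5 and J on the +y side, so J = (0.000, 42.50). The virtual corner opposite A is at (-40.80, 42.50). Tangency of A1 to DT means the radius BT is perpendicular to DT and the tangent condition forces BN to be normal to NJ, with radius 10.0, so the center B sits 10.0 in from both sides at B = (-30.80, 32.50). That places the tangent points at T = (-40.80, 32.50) on DT and N = (-30.80, 42.50) on NJ. Then |AN| = |N − A| = 52.49.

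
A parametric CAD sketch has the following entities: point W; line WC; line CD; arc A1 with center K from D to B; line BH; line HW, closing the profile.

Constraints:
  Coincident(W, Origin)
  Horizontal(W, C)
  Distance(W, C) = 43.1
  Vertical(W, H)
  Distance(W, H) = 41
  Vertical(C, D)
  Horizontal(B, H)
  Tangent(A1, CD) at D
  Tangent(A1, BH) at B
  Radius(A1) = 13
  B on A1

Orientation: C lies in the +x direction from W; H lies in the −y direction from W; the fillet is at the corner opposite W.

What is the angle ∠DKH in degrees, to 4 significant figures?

156.6°

W is at the origin; WC is horizontal with |WC| = 43.1 and C on the +x side, so C = (43.10, 0.000). WH is vertical with |WH| = 41.0 and H on the −y side, so H = (0.000, -41.00). The virtual corner opposite W is at (43.10, -41.00). A1 meets CD tangentially, so KD is at right angles to CD and since A1 is tangent to BH there, KB ⟂ BH, with radius 13.0, so the center K sits 13.0 in from both sides at K = (30.10, -28.00). That places the tangent points at D = (43.10, -28.00) on CD and B = (30.10, -41.00) on BH. Then cos ∠DKH = KD·KH / (|KD||KH|), giving 156.6°.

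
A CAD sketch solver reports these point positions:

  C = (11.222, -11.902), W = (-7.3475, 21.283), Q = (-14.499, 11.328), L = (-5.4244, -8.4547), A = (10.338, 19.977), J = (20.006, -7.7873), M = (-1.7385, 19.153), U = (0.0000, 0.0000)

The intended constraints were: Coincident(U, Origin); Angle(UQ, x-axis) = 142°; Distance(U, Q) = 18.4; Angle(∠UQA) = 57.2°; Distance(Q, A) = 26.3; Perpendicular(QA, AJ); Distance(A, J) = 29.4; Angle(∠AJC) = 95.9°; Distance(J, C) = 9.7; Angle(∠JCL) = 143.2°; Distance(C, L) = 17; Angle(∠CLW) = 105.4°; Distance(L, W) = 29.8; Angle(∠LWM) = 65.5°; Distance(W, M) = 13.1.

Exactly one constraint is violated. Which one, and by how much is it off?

Distance(W, M) = 13.1 — off by 7.10.

U = (0.00, 0.00) ✓; UQ at 142.0° ✓; |UQ| = 18.40 ✓; ∠UQA = 57.20° ✓; |QA| = 26.30 ✓; ∠(QA, AJ) = 90.00° ✓; |AJ| = 29.40 ✓; ∠AJC = 95.90° ✓; |JC| = 9.700 ✓; ∠JCL = 143.2° ✓; |CL| = 17.00 ✓; ∠CLW = 105.4° ✓; |LW| = 29.80 ✓; ∠LWM = 65.51° ✓; |WM| = 6.000 ✗.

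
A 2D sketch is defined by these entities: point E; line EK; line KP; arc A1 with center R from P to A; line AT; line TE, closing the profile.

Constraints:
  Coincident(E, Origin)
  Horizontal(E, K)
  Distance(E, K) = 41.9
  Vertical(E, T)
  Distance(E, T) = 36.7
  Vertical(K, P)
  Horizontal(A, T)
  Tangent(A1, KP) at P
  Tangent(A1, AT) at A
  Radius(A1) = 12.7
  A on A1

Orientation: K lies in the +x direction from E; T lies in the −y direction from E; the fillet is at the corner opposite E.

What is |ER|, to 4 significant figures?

37.80

E is at the origin; E and K share the same y with |EK| = 41.9 and K on the +x side, so K = (41.90, 0.000). E and T share the same x with |ET| = 36.7 and T on the −y side, so T = (0.000, -36.70). The virtual corner opposite E is at (41.90, -36.70). Since A1 is tangent to KP there, RP ⟂ KP and the tangent condition forces RA to be normal to AT, with radius 12.7, so the center R sits 12.7 in from both sides at R = (29.20, -24.00). Then |ER| = |R − E| = 37.80.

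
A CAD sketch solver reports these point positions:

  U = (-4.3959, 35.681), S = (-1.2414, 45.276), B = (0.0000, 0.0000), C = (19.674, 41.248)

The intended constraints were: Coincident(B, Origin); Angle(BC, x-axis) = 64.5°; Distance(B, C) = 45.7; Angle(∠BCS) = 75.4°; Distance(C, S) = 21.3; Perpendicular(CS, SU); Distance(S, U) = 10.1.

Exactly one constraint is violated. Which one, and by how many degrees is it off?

Perpendicular(CS, SU) — off by 7.30°.

B = (0.00, 0.00) ✓; BC at 64.50° ✓; |BC| = 45.70 ✓; ∠BCS = 75.40° ✓; |CS| = 21.30 ✓; ∠(CS, SU) = 82.70° ✗; |SU| = 10.10 ✓.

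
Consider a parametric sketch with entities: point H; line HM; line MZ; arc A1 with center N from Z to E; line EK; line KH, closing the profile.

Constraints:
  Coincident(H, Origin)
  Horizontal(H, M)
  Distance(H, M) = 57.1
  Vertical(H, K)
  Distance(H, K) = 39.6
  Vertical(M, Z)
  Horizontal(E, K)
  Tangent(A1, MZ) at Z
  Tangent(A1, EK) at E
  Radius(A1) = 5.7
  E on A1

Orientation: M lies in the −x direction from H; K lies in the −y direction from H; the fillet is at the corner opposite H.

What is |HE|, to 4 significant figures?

64.89

H is at the origin; H and M share the same y with |HM| = 57.1 and M on the −x side, so M = (-57.10, 0.000). HK is vertical with |HK| = 39.6 and K on the −y side, so K = (0.000, -39.60). The virtual corner opposite H is at (-57.10, -39.60). Tangency of A1 to MZ means the radius NZ is perpendicular to MZ and A1 meets EK tangentially, so NE is at right angles to EK, with radius 5.7, so the center N sits 5.7 in from both sides at N = (-51.40, -33.90). That places the tangent points at Z = (-57.10, -33.90) on MZ and E = (-51.40, -39.60) on EK. Then |HE| = |E − H| = 64.89.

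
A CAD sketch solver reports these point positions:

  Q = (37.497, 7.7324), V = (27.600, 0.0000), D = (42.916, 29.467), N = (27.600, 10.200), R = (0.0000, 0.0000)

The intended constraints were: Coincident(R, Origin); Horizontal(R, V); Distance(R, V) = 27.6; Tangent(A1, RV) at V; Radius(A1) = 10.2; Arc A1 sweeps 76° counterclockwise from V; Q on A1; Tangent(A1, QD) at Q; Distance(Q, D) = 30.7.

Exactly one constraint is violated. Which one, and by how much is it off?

Distance(Q, D) = 30.7 — off by 8.30.

R = (0.00, 0.00) ✓; R.y = 0.00, V.y = 0.00 ✓; |RV| = 27.60 ✓; ∠(NV, VR) = 90.00° ✓; |NV| = 10.20 ✓; bearing(N→Q) − bearing(N→V) = 76.00° ✓; |NQ| = 10.20 ✓; ∠(NQ, QD) = 90.00° ✓; |QD| = 22.40 ✗.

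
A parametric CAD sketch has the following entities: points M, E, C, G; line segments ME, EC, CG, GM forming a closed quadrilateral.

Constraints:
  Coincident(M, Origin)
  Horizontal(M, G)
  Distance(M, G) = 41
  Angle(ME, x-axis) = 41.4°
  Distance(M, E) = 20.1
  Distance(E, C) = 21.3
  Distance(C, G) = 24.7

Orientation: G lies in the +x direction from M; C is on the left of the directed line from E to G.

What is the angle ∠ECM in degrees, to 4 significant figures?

6.045°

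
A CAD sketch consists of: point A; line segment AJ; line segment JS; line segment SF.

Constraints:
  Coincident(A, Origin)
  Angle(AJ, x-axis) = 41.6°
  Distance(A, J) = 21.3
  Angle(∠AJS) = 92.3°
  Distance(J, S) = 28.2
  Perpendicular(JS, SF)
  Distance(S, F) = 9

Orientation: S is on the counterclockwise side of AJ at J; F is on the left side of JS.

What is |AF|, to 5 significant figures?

31.544

A is at the origin; AJ runs at 41.6° with length 21.3, so J = 21.3·(cos 41.6°, sin 41.6°) = (15.928, 14.142). ∠AJS = 92.3°, so JS runs at 41.6° + (180° − 92.3°) = 129.30° from the x-axis; with |JS| = 28.2, S = J + 28.2·(cos 129.30°, sin 129.30°) = (-1.9332, 35.964). JS ⟂ SF; with |SF| = 9.0 on the left of JS, F = S + 9.0·(-0.77384, -0.63338) = (-8.8978, 30.263). Then |AF| = |F − A| = 31.544.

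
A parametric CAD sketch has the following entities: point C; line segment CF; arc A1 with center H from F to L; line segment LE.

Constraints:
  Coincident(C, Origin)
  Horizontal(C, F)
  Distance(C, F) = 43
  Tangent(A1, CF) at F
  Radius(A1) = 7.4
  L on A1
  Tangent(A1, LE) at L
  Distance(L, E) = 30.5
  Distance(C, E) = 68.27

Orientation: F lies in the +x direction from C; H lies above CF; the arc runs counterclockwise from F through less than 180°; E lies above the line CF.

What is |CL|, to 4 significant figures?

50.35

Checks: |HL| = 7.400 ✓; ∠(HL, LE) = 90.00° ✓; |LE| = 30.50 ✓; |CE| = 68.27 ✓.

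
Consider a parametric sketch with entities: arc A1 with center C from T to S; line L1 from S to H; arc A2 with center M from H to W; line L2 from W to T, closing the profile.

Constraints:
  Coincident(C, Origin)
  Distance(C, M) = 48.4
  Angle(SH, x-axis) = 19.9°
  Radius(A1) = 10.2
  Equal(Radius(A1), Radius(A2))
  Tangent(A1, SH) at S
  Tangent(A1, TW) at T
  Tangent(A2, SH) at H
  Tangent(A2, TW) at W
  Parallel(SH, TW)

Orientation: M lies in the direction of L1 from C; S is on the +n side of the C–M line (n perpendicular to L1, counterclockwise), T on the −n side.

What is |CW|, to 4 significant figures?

49.46

The slot axis is L1's direction at 19.9°, so u = (cos 19.9°, sin 19.9°) = (0.9403, 0.3404) and n = (−sin 19.9°, cos 19.9°) = (-0.3404, 0.9403). C is at the origin and M lies 48.4 along u from C, so M = 48.4·u = (45.51, 16.47). Tangency of A1 to both parallel lines with radius 10.2 puts S and T at C ± 10.2·n: S = (-3.472, 9.591), T = (3.472, -9.591). Equal radii place H and W the same way about M: H = M + 10.2·n = (42.04, 26.07), W = M − 10.2·n = (48.98, 6.883). Then |CW| = |W − C| = 49.46.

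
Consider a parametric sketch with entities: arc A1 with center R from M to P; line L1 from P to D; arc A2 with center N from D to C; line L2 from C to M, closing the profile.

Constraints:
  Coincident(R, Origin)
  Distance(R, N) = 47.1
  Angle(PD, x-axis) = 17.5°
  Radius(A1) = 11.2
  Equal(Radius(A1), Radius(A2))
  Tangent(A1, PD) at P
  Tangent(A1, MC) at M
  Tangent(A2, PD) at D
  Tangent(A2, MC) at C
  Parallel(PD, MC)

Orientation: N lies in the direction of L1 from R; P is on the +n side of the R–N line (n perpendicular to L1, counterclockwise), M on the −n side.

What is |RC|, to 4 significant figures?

48.41

Tangency of A1 to both parallel lines with radius 11.2 puts P and M at R ± 11.2·n: P = (-3.368, 10.68), M = (3.368, -10.68). Equal radii place D and C the same way about N: D = N + 11.2·n = (41.55, 24.84), C = N − 11.2·n = (48.29, 3.482). Then |RC| = |C − R| = 48.41.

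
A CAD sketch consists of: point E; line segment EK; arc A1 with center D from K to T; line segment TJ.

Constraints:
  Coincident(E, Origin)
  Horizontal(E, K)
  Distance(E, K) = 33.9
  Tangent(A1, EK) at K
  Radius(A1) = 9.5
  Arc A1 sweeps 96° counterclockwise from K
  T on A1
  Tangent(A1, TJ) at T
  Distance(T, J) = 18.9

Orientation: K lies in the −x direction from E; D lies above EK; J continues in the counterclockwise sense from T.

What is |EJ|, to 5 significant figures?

39.450

E is at the origin; E and K share the same y with |EK| = 33.9 and K on the −x side, so K = (-33.900, 0.0000). The tangent condition forces DK to be normal to EK, so D = K + (0, 9.5) = (-33.900, 9.5000). On A1, K sits at bearing -90° from D; a 96° counterclockwise sweep puts T at bearing 6°, so T = D + 9.5·(cos 6°, sin 6°) = (-24.452, 10.493). The tangent condition forces DT to be normal to TJ, so TJ runs along (−sin 6°, cos 6°); with |TJ| = 18.9, J = (-26.428, 29.289). Then |EJ| = |J − E| = 39.450.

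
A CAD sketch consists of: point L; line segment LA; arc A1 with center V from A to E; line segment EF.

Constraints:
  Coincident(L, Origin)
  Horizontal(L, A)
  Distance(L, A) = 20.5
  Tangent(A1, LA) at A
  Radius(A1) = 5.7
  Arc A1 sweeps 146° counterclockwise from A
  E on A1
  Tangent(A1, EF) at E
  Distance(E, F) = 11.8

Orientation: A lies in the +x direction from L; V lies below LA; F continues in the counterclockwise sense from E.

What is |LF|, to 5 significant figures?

32.000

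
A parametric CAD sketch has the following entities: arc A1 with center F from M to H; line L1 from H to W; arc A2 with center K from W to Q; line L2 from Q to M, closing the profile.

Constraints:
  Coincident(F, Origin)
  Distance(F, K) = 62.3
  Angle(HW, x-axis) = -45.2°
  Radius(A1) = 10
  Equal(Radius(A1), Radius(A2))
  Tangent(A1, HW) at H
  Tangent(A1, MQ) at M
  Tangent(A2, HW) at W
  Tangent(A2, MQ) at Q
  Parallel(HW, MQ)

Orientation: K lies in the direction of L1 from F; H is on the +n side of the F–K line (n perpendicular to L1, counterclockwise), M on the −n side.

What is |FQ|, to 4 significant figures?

63.10

Tangency of A1 to both parallel lines with radius 10.0 puts H and M at F ± 10.0·n: H = (7.096, 7.046), M = (-7.096, -7.046). Equal radii place W and Q the same way about K: W = K + 10.0·n = (50.99, -37.16), Q = K − 10.0·n = (36.80, -51.25). Then |FQ| = |Q − F| = 63.10.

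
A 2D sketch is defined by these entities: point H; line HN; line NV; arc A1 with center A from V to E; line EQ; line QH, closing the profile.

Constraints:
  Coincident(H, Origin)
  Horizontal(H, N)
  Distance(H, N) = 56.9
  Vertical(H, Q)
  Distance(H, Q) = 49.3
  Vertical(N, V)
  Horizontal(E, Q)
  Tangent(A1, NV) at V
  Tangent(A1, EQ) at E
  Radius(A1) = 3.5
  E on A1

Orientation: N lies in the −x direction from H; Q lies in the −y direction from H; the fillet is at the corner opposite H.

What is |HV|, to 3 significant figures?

73.0

H is at the origin; HN is horizontal with |HN| = 56.9 and N on the −x side, so N = (-56.9, 0.00). HQ is vertical with |HQ| = 49.3 and Q on the −y side, so Q = (0.00, -49.3). The virtual corner opposite H is at (-56.9, -49.3). A1 meets NV tangentially, so AV is at right angles to NV and since A1 is tangent to EQ there, AE ⟂ EQ, with radius 3.5, so the center A sits 3.5 in from both sides at A = (-53.4, -45.8). That places the tangent points at V = (-56.9, -45.8) on NV and E = (-53.4, -49.3) on EQ. Then |HV| = |V − H| = 73.0.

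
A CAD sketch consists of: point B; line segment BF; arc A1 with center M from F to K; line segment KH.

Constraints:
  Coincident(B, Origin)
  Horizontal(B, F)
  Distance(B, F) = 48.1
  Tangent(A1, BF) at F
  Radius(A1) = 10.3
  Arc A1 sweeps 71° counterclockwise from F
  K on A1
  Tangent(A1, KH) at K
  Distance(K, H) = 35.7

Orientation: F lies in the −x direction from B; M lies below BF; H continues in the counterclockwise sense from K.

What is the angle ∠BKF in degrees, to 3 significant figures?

28.7°

B is at the origin; B and F share the same y with |BF| = 48.1 and F on the −x side, so F = (-48.1, 0.00). The tangent condition forces MF to be normal to BF, so M = F + (0, -10.3) = (-48.1, -10.3). On A1, F sits at bearing 90° from M; a 71° counterclockwise sweep puts K at bearing 161°, so K = M + 10.3·(cos 161°, sin 161°) = (-57.8, -6.95). Then cos ∠BKF = KB·KF / (|KB||KF|), giving 28.7°.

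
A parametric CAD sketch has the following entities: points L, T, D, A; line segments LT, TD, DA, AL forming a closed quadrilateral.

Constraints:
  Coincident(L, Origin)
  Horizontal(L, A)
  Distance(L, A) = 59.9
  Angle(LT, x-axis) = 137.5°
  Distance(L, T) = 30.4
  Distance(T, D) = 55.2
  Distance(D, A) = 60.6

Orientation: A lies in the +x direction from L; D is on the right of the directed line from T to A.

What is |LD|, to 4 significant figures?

27.58

Checks: |LA| = 59.90 ✓; |LT| = 30.40 ✓; |TD| = 55.20 ✓; |DA| = 60.60 ✓.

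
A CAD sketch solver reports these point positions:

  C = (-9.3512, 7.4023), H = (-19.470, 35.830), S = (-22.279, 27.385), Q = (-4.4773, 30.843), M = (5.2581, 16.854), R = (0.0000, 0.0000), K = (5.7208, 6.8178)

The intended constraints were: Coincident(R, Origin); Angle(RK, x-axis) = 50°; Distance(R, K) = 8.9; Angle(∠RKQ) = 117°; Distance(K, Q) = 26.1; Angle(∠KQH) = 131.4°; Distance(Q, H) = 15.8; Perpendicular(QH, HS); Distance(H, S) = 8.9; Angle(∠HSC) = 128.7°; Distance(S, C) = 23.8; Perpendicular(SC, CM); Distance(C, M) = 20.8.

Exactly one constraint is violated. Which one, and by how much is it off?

Distance(C, M) = 20.8 — off by 3.40.

R = (0.00, 0.00) ✓; RK at 50.00° ✓; |RK| = 8.900 ✓; ∠RKQ = 117.0° ✓; |KQ| = 26.10 ✓; ∠KQH = 131.4° ✓; |QH| = 15.80 ✓; ∠(QH, HS) = 90.00° ✓; |HS| = 8.900 ✓; ∠HSC = 128.7° ✓; |SC| = 23.80 ✓; ∠(SC, CM) = 90.00° ✓; |CM| = 17.40 ✗.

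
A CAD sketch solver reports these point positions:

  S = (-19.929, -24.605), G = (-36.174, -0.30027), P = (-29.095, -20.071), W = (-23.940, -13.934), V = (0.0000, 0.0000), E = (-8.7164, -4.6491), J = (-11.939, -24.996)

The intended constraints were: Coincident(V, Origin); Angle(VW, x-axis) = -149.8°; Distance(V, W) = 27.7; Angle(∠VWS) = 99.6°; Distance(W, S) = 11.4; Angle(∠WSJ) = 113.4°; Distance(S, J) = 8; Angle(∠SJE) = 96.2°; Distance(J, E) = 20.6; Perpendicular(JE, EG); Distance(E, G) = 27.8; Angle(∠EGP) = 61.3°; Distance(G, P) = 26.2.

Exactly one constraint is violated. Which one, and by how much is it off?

Distance(G, P) = 26.2 — off by 5.20.

V = (0.00, 0.00) ✓; VW at -149.8° ✓; |VW| = 27.70 ✓; ∠VWS = 99.60° ✓; |WS| = 11.40 ✓; ∠WSJ = 113.4° ✓; |SJ| = 8.000 ✓; ∠SJE = 96.20° ✓; |JE| = 20.60 ✓; ∠(JE, EG) = 90.00° ✓; |EG| = 27.80 ✓; ∠EGP = 61.30° ✓; |GP| = 21.00 ✗.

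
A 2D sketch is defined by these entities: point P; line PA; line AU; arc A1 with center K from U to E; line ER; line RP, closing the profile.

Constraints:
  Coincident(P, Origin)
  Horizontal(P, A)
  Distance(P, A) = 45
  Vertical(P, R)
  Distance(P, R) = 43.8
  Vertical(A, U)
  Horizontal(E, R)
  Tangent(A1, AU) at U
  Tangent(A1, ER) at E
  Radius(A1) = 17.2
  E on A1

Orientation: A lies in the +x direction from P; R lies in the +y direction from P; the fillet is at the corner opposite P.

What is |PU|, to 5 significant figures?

52.274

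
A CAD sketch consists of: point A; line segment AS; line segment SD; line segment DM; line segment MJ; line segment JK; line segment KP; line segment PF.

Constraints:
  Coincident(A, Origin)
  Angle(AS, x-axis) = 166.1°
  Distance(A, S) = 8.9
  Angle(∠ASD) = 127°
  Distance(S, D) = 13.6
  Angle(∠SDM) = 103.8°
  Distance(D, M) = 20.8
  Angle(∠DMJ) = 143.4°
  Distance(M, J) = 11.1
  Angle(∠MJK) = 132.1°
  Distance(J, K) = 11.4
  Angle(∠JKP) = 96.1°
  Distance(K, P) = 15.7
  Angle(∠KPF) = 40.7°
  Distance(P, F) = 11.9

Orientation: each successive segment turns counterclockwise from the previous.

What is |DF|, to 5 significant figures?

25.543

∠JKP = 96.1° gives KP at 103.70° from the x-axis; with |KP| = 15.7, P = (6.4947, -11.357). ∠KPF = 40.7° gives PF at -117.00° from the x-axis; with |PF| = 11.9, F = (1.0922, -21.960). Then |DF| = |F − D| = 25.543.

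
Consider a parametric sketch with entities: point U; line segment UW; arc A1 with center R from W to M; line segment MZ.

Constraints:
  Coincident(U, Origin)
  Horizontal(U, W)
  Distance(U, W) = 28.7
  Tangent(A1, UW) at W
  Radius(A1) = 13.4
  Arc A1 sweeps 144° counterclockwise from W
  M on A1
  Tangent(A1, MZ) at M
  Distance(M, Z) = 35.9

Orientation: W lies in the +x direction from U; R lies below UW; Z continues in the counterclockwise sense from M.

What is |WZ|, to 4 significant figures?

50.04

U is at the origin; U and W share the same y with |UW| = 28.7 and W on the +x side, so W = (28.70, 0.000). Tangency of A1 to UW means the radius RW is perpendicular to UW, so R = W + (0, -13.4) = (28.70, -13.40). On A1, W sits at bearing 90° from R; a 144° counterclockwise sweep puts M at bearing 234°, so M = R + 13.4·(cos 234°, sin 234°) = (20.82, -24.24). Since A1 is tangent to MZ there, RM ⟂ MZ, so MZ runs along (−sin 234°, cos 234°); with |MZ| = 35.9, Z = (49.87, -45.34). Then |WZ| = |Z − W| = 50.04.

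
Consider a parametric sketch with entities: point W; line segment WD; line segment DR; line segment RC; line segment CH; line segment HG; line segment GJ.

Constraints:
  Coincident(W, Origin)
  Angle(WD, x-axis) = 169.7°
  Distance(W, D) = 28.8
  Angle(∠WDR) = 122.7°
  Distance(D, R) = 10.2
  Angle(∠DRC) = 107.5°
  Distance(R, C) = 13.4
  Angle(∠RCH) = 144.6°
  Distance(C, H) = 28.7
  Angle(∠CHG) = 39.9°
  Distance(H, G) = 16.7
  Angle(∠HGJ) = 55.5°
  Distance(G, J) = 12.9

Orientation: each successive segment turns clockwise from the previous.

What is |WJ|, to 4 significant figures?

27.49

W is at the origin; WD runs at 169.7° with length 28.8, so D = (-28.34, 5.150). ∠WDR = 122.7° gives DR at 112.4° from the x-axis; with |DR| = 10.2, R = (-32.22, 14.58). ∠DRC = 107.5° gives RC at 39.90° from the x-axis; with |RC| = 13.4, C = (-21.94, 23.18). ∠RCH = 144.6° gives CH at 4.500° from the x-axis; with |CH| = 28.7, H = (6.669, 25.43). ∠CHG = 39.9° gives HG at -135.6° from the x-axis; with |HG| = 16.7, G = (-5.263, 13.74). ∠HGJ = 55.5° gives GJ at 99.90° from the x-axis; with |GJ| = 12.9, J = (-7.481, 26.45). Then |WJ| = |J − W| = 27.49.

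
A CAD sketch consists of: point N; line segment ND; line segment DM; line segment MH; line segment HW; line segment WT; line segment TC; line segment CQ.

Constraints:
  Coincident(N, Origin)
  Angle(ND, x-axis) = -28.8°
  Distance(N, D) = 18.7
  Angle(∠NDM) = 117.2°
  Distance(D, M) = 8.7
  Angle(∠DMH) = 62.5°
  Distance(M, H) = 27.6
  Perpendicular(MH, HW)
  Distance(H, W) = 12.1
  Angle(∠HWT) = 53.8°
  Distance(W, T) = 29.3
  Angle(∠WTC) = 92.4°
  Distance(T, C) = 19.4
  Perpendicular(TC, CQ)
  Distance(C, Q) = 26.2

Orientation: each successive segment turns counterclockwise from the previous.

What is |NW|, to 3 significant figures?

6.63

N is at the origin; ND runs at -28.8° with length 18.7, so D = (16.4, -9.01). ∠NDM = 117.2° gives DM at 34.0° from the x-axis; with |DM| = 8.7, M = (23.6, -4.14). ∠DMH = 62.5° gives MH at 152° from the x-axis; with |MH| = 27.6, H = (-0.656, 9.03). MH ⟂ HW, so HW runs at -118°; with |HW| = 12.1, W = (-6.43, -1.61). Then |NW| = |W − N| = 6.63.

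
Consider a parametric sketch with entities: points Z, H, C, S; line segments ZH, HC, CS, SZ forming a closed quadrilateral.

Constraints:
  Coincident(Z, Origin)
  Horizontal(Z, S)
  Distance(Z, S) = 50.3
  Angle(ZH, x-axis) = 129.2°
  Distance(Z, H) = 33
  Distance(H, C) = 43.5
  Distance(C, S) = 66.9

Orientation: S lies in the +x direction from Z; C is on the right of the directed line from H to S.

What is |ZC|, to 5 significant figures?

22.538

Checks: Z = (0.00, 0.00) ✓; |HC| = 43.50 ✓; |CS| = 66.90 ✓.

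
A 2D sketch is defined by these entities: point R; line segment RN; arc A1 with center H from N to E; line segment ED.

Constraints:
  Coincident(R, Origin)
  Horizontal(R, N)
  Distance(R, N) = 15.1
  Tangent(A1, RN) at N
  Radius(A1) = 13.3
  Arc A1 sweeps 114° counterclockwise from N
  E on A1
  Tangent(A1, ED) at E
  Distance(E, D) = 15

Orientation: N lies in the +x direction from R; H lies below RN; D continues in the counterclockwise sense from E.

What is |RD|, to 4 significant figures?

33.65

R is at the origin; R and N share the same y with |RN| = 15.1 and N on the +x side, so N = (15.10, 0.000). The tangent condition forces HN to be normal to RN, so H = N + (0, -13.3) = (15.10, -13.30). On A1, N sits at bearing 90° from H; a 114° counterclockwise sweep puts E at bearing 204°, so E = H + 13.3·(cos 204°, sin 204°) = (2.950, -18.71). The tangent condition forces HE to be normal to ED, so ED runs along (−sin 204°, cos 204°); with |ED| = 15.0, D = (9.051, -32.41). Then |RD| = |D − R| = 33.65.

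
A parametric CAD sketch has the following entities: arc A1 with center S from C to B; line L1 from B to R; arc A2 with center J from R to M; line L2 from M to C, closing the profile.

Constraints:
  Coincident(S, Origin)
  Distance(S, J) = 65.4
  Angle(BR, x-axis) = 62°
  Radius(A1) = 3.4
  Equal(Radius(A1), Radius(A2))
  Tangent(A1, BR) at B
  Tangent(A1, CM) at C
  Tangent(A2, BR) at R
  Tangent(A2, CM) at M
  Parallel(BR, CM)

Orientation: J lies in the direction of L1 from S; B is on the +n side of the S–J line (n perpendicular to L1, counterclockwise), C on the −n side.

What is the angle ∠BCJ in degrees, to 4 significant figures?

87.02°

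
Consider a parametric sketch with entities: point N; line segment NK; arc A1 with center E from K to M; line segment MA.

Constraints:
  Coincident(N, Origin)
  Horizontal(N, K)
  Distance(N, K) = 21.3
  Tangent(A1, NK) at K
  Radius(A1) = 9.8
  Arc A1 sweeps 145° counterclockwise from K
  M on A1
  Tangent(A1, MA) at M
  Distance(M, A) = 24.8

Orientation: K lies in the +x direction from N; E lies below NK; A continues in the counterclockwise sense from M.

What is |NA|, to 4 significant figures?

48.20

N is at the origin; NK is horizontal with |NK| = 21.3 and K on the +x side, so K = (21.30, 0.000). Tangency of A1 to NK means the radius EK is perpendicular to NK, so E = K + (0, -9.8) = (21.30, -9.800). On A1, K sits at bearing 90° from E; a 145° counterclockwise sweep puts M at bearing 235°, so M = E + 9.8·(cos 235°, sin 235°) = (15.68, -17.83). The tangent condition forces EM to be normal to MA, so MA runs along (−sin 235°, cos 235°); with |MA| = 24.8, A = (35.99, -32.05). Then |NA| = |A − N| = 48.20.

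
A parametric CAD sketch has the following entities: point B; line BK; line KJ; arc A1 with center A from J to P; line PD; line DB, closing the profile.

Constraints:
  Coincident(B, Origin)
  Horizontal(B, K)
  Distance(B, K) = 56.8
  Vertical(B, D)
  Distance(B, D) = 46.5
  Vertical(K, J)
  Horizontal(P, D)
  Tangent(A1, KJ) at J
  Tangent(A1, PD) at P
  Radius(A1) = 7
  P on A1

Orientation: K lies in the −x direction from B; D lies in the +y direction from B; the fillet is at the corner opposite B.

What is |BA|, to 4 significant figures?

63.56

B is at the origin; BK is horizontal with |BK| = 56.8 and K on the −x side, so K = (-56.80, 0.000). B and D share the same x with |BD| = 46.5 and D on the +y side, so D = (0.000, 46.50). The virtual corner opposite B is at (-56.80, 46.50). A1 meets KJ tangentially, so AJ is at right angles to KJ and A1 meets PD tangentially, so AP is at right angles to PD, with radius 7.0, so the center A sits 7.0 in from both sides at A = (-49.80, 39.50). Then |BA| = |A − B| = 63.56.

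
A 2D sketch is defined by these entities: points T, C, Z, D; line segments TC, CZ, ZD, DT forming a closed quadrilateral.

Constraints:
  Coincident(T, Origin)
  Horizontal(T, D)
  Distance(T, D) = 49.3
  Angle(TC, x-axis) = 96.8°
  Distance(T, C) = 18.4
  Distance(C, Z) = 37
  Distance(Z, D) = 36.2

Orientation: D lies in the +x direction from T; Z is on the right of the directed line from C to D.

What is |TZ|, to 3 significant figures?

21.2

T is at the origin; T and D share the same y with |TD| = 49.3 and D in +x, so D = (49.3, 0). TC runs at 96.8° with |TC| = 18.4, so C = (-2.18, 18.3). Z is determined by |CZ| = 37.0 and |ZD| = 36.2 together: it lies at the intersection of circle(C, 37.0) and circle(D, 36.2). With |CD| = 54.6, the foot of the radical line on CD is 27.8 from C and the perpendicular offset is √(37.0² − 27.8²) = 24.4. Taking the right-of-CD solution: Z = (15.9, -14.0).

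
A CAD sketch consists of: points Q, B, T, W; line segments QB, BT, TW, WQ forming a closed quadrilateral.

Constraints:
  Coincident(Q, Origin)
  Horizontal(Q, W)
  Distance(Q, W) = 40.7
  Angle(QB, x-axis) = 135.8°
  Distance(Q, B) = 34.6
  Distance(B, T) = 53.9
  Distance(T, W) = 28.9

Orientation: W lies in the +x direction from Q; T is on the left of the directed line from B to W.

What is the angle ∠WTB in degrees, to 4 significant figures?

111.3°

Q is at the origin; Q and W share the same y with |QW| = 40.7 and W in +x, so W = (40.7, 0). QB runs at 135.8° with |QB| = 34.6, so B = (-24.81, 24.12). T is determined by |BT| = 53.9 and |TW| = 28.9 together: it lies at the intersection of circle(B, 53.9) and circle(W, 28.9). With |BW| = 69.81, the foot of the radical line on BW is 49.73 from B and the perpendicular offset is √(53.9² − 49.73²) = 20.79. Taking the left-of-BW solution: T = (29.04, 26.45).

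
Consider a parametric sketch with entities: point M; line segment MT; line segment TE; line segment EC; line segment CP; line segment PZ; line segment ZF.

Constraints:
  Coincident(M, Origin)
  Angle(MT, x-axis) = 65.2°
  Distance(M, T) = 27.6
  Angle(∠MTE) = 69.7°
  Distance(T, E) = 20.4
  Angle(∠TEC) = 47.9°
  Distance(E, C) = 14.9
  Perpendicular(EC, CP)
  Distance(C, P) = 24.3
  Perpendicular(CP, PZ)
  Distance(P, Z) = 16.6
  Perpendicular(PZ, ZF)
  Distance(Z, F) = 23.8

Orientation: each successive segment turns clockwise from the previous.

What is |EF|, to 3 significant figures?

1.77

M is at the origin; MT runs at 65.2° with length 27.6, so T = (11.6, 25.1). ∠MTE = 69.7° gives TE at -45.1° from the x-axis; with |TE| = 20.4, E = (26.0, 10.6). ∠TEC = 47.9° gives EC at -177° from the x-axis; with |EC| = 14.9, C = (11.1, 9.88). EC is perpendicular to CP, so CP runs at 92.8°; with |CP| = 24.3, P = (9.91, 34.1). The perpendicularity gives PZ at right angles to CP, so PZ runs at 2.80°; with |PZ| = 16.6, Z = (26.5, 35.0). PZ ⟂ ZF, so ZF runs at -87.2°; with |ZF| = 23.8, F = (27.7, 11.2). Then |EF| = |F − E| = 1.77.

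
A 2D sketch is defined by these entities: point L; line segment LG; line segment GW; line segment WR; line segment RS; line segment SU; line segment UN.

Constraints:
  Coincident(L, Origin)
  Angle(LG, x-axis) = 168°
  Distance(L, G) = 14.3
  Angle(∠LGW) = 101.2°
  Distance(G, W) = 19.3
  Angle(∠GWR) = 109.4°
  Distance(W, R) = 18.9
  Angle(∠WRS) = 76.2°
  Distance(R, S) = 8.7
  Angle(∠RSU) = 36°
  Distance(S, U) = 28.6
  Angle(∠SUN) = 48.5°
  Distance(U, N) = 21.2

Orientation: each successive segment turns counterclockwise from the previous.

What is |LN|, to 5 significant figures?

41.689

∠RSU = 36.0° gives SU at -154.80° from the x-axis; with |SU| = 28.6, U = (-29.365, -32.113). ∠SUN = 48.5° gives UN at -23.300° from the x-axis; with |UN| = 21.2, N = (-9.8941, -40.498). Then |LN| = |N − L| = 41.689.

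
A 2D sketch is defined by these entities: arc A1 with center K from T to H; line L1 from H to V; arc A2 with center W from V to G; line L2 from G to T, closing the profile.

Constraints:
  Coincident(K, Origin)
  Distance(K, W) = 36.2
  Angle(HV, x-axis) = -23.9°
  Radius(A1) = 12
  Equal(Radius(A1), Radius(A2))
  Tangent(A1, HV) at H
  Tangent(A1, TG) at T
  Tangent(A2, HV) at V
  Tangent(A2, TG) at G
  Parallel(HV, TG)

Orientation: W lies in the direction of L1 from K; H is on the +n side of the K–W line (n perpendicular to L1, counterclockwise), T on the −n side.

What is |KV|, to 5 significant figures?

38.137

The slot axis is L1's direction at -23.9°, so u = (cos -23.9°, sin -23.9°) = (0.91425, -0.40514) and n = (−sin -23.9°, cos -23.9°) = (0.40514, 0.91425). K is at the origin and W lies 36.2 along u from K, so W = 36.2·u = (33.096, -14.666). Tangency of A1 to both parallel lines with radius 12.0 puts H and T at K ± 12.0·n: H = (4.8617, 10.971), T = (-4.8617, -10.971). Equal radii place V and G the same way about W: V = W + 12.0·n = (37.958, -3.6951), G = W − 12.0·n = (28.234, -25.637). Then |KV| = |V − K| = 38.137.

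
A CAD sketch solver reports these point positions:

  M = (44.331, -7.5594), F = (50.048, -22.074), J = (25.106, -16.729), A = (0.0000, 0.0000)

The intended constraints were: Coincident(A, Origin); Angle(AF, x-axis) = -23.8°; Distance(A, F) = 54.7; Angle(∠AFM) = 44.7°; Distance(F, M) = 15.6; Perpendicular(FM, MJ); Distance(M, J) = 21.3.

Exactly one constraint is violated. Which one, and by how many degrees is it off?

Perpendicular(FM, MJ) — off by 4.00°.

A = (0.00, 0.00) ✓; AF at -23.80° ✓; |AF| = 54.70 ✓; ∠AFM = 44.70° ✓; |FM| = 15.60 ✓; ∠(FM, MJ) = 94.00° ✗; |MJ| = 21.30 ✓.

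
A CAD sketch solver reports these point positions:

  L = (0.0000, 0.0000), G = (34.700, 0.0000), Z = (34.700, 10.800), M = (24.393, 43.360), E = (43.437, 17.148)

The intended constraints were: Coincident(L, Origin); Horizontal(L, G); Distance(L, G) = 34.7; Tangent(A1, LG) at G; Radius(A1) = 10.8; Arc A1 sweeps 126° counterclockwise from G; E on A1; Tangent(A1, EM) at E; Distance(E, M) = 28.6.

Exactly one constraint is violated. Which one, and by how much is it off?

Distance(E, M) = 28.6 — off by 3.80.

L = (0.00, 0.00) ✓; L.y = 0.00, G.y = 0.00 ✓; |LG| = 34.70 ✓; ∠(ZG, GL) = 90.00° ✓; |ZG| = 10.80 ✓; bearing(Z→E) − bearing(Z→G) = 126.0° ✓; |ZE| = 10.80 ✓; ∠(ZE, EM) = 90.00° ✓; |EM| = 32.40 ✗.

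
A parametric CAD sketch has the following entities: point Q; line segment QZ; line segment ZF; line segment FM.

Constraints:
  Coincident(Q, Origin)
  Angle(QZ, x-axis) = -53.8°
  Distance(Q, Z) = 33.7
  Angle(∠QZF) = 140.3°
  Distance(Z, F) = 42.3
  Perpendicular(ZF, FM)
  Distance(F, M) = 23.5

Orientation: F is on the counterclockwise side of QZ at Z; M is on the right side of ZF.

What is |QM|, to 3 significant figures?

81.7

∠QZF = 140.3°, so ZF runs at -53.8° + (180° − 140.3°) = -14.1° from the x-axis; with |ZF| = 42.3, F = Z + 42.3·(cos -14.1°, sin -14.1°) = (60.9, -37.5). ZF is perpendicular to FM; with |FM| = 23.5 on the right of ZF, M = F + 23.5·(-0.244, -0.970) = (55.2, -60.3). Then |QM| = |M − Q| = 81.7.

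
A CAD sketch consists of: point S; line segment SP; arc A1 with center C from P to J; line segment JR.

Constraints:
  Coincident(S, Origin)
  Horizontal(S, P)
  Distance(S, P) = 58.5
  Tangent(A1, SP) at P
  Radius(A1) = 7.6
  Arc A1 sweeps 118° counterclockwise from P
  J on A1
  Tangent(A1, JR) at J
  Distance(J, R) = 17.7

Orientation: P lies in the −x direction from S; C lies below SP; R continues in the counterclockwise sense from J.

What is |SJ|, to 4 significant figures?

66.16

S is at the origin; SP is horizontal with |SP| = 58.5 and P on the −x side, so P = (-58.50, 0.000). The tangent condition forces CP to be normal to SP, so C = P + (0, -7.6) = (-58.50, -7.600). On A1, P sits at bearing 90° from C; a 118° counterclockwise sweep puts J at bearing 208°, so J = C + 7.6·(cos 208°, sin 208°) = (-65.21, -11.17). Then |SJ| = |J − S| = 66.16.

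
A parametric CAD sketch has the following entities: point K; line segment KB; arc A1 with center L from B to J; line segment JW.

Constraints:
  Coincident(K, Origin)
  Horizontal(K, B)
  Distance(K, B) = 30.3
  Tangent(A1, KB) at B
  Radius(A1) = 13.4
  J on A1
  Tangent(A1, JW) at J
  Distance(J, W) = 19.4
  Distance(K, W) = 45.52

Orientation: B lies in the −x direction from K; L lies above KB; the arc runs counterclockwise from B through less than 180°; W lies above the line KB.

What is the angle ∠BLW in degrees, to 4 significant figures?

171.7°

Checks: |LJ| = 13.40 ✓; ∠(LJ, JW) = 90.00° ✓; |JW| = 19.40 ✓; |KW| = 45.52 ✓.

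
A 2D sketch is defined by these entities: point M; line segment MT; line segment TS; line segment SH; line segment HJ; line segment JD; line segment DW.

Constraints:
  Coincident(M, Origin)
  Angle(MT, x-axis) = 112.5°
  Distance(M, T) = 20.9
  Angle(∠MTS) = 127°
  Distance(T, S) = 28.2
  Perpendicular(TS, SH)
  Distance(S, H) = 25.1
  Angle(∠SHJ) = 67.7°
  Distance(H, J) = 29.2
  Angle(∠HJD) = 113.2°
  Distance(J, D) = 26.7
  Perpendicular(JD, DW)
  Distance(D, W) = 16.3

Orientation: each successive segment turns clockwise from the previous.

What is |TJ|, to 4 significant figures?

14.07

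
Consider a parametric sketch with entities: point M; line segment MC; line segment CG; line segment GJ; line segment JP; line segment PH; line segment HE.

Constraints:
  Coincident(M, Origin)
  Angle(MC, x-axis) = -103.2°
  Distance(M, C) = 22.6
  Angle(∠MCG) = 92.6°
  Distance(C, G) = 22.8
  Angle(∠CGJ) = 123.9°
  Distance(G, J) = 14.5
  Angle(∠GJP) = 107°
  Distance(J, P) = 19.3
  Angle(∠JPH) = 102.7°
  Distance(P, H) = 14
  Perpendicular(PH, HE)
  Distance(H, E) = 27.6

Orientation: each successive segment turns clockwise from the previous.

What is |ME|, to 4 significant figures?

32.89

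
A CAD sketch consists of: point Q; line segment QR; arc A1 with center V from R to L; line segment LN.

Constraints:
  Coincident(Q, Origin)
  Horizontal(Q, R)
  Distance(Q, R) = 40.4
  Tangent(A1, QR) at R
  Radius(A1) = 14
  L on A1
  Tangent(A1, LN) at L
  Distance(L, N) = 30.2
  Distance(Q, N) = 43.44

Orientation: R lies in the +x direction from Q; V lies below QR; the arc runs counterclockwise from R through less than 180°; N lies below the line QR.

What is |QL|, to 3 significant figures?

28.8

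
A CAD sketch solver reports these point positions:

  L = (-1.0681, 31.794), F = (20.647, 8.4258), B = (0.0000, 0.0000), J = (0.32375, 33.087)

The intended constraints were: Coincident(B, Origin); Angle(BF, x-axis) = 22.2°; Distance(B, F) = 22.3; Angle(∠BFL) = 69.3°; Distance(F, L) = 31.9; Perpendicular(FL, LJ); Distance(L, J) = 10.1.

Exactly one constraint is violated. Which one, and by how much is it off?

Distance(L, J) = 10.1 — off by 8.20.

B = (0.00, 0.00) ✓; BF at 22.20° ✓; |BF| = 22.30 ✓; ∠BFL = 69.30° ✓; |FL| = 31.90 ✓; ∠(FL, LJ) = 90.01° ✓; |LJ| = 1.900 ✗.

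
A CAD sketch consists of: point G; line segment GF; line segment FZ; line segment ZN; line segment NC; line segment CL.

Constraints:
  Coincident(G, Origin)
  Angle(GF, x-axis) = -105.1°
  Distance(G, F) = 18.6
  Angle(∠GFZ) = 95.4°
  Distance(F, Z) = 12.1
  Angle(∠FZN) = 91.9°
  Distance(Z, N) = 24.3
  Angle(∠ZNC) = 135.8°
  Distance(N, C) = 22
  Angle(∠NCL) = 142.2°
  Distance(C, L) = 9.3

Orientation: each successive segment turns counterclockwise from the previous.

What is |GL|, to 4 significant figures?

25.41

∠ZNC = 135.8° gives NC at 111.8° from the x-axis; with |NC| = 22.0, C = (7.578, 20.70). ∠NCL = 142.2° gives CL at 149.6° from the x-axis; with |CL| = 9.3, L = (-0.4431, 25.40). Then |GL| = |L − G| = 25.41.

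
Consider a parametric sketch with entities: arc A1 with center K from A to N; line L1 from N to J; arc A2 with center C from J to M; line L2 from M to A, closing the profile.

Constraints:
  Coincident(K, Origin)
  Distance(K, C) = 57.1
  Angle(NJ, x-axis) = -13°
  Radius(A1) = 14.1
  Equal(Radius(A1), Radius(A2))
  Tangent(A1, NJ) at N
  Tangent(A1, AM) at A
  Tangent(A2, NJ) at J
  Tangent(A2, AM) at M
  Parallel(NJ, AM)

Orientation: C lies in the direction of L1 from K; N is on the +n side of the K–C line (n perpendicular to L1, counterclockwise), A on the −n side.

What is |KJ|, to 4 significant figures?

58.82

The slot axis is L1's direction at -13.0°, so u = (cos -13.0°, sin -13.0°) = (0.9744, -0.2250) and n = (−sin -13.0°, cos -13.0°) = (0.2250, 0.9744). K is at the origin and C lies 57.1 along u from K, so C = 57.1·u = (55.64, -12.84). Tangency of A1 to both parallel lines with radius 14.1 puts N and A at K ± 14.1·n: N = (3.172, 13.74), A = (-3.172, -13.74). Equal radii place J and M the same way about C: J = C + 14.1·n = (58.81, 0.8939), M = C − 14.1·n = (52.46, -26.58). Then |KJ| = |J − K| = 58.82.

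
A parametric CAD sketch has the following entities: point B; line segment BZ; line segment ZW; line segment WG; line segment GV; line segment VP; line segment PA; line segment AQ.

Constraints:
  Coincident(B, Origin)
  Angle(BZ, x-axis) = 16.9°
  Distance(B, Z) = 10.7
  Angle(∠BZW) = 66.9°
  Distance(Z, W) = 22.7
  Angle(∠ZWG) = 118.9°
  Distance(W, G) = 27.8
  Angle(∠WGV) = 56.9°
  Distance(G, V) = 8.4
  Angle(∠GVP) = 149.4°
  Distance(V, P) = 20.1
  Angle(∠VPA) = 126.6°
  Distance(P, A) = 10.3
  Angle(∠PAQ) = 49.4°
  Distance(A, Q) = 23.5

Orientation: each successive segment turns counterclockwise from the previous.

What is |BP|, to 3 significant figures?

7.45

B is at the origin; BZ runs at 16.9° with length 10.7, so Z = (10.2, 3.11). ∠BZW = 66.9° gives ZW at 130° from the x-axis; with |ZW| = 22.7, W = (-4.35, 20.5). ∠ZWG = 118.9° gives WG at -169° from the x-axis; with |WG| = 27.8, G = (-31.6, 15.1). ∠WGV = 56.9° gives GV at -45.8° from the x-axis; with |GV| = 8.4, V = (-25.8, 9.13). ∠GVP = 149.4° gives VP at -15.2° from the x-axis; with |VP| = 20.1, P = (-6.38, 3.86). Then |BP| = |P − B| = 7.45.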